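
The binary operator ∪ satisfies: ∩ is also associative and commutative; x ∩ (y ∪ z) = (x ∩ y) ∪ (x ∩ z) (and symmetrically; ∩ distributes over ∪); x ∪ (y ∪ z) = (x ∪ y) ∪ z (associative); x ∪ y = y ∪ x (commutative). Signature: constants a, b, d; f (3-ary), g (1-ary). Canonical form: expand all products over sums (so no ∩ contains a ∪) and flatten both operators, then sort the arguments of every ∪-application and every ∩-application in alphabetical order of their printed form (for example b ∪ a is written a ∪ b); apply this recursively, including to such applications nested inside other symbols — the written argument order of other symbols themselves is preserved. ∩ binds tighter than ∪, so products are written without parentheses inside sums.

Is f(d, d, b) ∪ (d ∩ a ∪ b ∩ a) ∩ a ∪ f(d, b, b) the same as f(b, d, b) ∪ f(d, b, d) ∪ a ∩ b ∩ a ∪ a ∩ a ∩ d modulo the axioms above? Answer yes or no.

Left:  f(d, d, b) ∪ (d ∩ a ∪ b ∩ a) ∩ a ∪ f(d, b, b)
  Distribute:  f(d, d, b) ∪ a ∩ a ∩ d ∪ a ∩ a ∩ b ∪ f(d, b, b)
  Sort arguments:  a ∩ a ∩ b ∪ a ∩ a ∩ d ∪ f(d, b, b) ∪ f(d, d, b)
Right:  f(b, d, b) ∪ f(d, b, d) ∪ a ∩ b ∩ a ∪ a ∩ a ∩ d
  Flatten:  f(b, d, b) ∪ f(d, b, d) ∪ a ∩ a ∩ b ∪ a ∩ a ∩ d
  Order the arguments:  a ∩ a ∩ b ∪ a ∩ a ∩ d ∪ f(b, d, b) ∪ f(d, b, d)

Answer: no — a ∩ a ∩ b ∪ a ∩ a ∩ d ∪ f(d, b, b) ∪ f(d, d, b) vs a ∩ a ∩ b ∪ a ∩ a ∩ d ∪ f(b, d, b) ∪ f(d, b, d)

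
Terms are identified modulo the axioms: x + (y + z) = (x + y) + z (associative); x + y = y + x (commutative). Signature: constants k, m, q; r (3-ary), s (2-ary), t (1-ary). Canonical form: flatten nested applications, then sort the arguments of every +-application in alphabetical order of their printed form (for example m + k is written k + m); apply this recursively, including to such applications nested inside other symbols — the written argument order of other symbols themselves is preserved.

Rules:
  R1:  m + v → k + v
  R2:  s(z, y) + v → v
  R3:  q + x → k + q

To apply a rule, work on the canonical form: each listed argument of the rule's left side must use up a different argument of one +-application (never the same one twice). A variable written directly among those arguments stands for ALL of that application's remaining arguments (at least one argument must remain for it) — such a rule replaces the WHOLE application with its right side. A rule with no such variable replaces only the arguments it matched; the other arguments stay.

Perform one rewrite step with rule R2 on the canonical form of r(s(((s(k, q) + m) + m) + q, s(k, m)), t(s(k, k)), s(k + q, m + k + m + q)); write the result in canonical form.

Answer: r(s(m + m + q, s(k, m)), t(s(k, k)), s(k + q, k + m + m + q))

Derivation:
Canonical form:  r(s(m + m + q + s(k, q), s(k, m)), t(s(k, k)), s(k + q, k + m + m + q))
Match R2:  consume s(k, q);  v := m + m + q, y := q, z := k
The variable takes the whole remainder — replace the entire application.
Result:  r(s(m + m + q, s(k, m)), t(s(k, k)), s(k + q, k + m + m + q))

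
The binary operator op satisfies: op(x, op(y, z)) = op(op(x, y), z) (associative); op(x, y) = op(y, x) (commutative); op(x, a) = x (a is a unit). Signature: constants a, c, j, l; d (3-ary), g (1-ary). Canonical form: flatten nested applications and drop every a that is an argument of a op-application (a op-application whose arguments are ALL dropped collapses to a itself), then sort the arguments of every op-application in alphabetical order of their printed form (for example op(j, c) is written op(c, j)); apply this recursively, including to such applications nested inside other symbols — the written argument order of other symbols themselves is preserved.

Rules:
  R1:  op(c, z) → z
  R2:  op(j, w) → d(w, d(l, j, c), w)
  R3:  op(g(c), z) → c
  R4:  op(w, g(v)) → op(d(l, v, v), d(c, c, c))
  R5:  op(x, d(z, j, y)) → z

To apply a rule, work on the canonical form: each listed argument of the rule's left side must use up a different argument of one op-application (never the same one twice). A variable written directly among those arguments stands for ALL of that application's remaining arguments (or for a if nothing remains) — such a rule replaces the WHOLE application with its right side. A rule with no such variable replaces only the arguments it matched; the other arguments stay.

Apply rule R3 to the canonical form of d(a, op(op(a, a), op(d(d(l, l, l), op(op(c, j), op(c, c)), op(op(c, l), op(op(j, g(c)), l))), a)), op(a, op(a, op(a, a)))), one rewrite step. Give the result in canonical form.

Answer: d(a, d(d(l, l, l), op(c, c, c, j), c), a)

Derivation:
Canonical form:  d(a, d(d(l, l, l), op(c, c, c, j), op(c, g(c), j, l, l)), a)
R3 matches:  uses g(c);  z := op(c, j, l, l)
The variable takes the whole remainder — replace the entire application.
Giving:  d(a, d(d(l, l, l), op(c, c, c, j), c), a)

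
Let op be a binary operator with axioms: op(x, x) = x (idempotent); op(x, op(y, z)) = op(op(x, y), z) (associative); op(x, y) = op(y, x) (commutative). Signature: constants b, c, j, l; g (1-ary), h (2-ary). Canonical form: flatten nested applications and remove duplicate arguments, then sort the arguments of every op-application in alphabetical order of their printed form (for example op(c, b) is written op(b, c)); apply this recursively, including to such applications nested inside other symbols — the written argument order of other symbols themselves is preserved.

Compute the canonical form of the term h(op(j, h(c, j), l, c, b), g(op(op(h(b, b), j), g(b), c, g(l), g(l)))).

Answer: h(op(b, c, h(c, j), j, l), g(op(c, g(b), g(l), h(b, b), j)))

Derivation:
Focus inside:  op(op(h(b, b), j), g(b), c, g(l), g(l))
Flatten:  op(h(b, b), j, g(b), c, g(l), g(l))
Idempotence:  drop duplicate g(l)
Sort:  op(c, g(b), g(l), h(b, b), j)
Reassemble:  h(op(b, c, h(c, j), j, l), g(op(c, g(b), g(l), h(b, b), j)))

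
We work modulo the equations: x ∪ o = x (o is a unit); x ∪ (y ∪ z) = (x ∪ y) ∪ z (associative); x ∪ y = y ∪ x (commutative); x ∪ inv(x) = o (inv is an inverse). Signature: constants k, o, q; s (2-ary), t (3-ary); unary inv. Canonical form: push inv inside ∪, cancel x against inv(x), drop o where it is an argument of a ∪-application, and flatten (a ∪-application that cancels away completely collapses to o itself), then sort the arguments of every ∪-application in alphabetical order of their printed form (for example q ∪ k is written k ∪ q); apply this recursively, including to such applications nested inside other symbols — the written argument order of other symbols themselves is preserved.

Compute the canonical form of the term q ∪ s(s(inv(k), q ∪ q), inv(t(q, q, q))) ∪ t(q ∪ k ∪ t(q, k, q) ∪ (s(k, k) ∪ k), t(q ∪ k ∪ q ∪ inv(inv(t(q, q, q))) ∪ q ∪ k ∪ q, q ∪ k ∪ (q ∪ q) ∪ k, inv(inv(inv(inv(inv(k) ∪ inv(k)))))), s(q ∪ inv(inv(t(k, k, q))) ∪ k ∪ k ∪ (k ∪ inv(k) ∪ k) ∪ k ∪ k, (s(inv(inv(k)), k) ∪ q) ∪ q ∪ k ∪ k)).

Push inv inside:  distribute inv over ∪ and collapse double inv
Collect terms:  q ∪ s(s(inv(k), q ∪ q), inv(t(q, q, q))) ∪ t(k ∪ k ∪ q ∪ s(k, k) ∪ t(q, k, q), t(k ∪ k ∪ q ∪ q ∪ q ∪ q ∪ t(q, q, q), k ∪ k ∪ q ∪ q ∪ q, inv(k) ∪ inv(k)), s(k ∪ k ∪ k ∪ k ∪ k ∪ q ∪ t(k, k, q), k ∪ k ∪ q ∪ q ∪ s(k, k)))

Answer: q ∪ s(s(inv(k), q ∪ q), inv(t(q, q, q))) ∪ t(k ∪ k ∪ q ∪ s(k, k) ∪ t(q, k, q), t(k ∪ k ∪ q ∪ q ∪ q ∪ q ∪ t(q, q, q), k ∪ k ∪ q ∪ q ∪ q, inv(k) ∪ inv(k)), s(k ∪ k ∪ k ∪ k ∪ k ∪ q ∪ t(k, k, q), k ∪ k ∪ q ∪ q ∪ s(k, k)))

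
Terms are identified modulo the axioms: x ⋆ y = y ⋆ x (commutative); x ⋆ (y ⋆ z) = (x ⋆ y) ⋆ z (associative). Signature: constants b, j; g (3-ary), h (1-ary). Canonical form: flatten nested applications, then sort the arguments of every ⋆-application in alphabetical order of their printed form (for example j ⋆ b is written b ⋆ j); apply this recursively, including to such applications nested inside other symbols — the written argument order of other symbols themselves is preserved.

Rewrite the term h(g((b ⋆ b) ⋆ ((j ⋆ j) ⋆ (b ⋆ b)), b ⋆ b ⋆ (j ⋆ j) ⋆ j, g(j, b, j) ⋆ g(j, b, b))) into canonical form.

Focus inside:  (b ⋆ b) ⋆ ((j ⋆ j) ⋆ (b ⋆ b))
Merge nested applications:  b ⋆ b ⋆ j ⋆ j ⋆ b ⋆ b
Order the arguments:  b ⋆ b ⋆ b ⋆ b ⋆ j ⋆ j
Rebuild:  h(g(b ⋆ b ⋆ b ⋆ b ⋆ j ⋆ j, b ⋆ b ⋆ j ⋆ j ⋆ j, g(j, b, b) ⋆ g(j, b, j)))

Answer: h(g(b ⋆ b ⋆ b ⋆ b ⋆ j ⋆ j, b ⋆ b ⋆ j ⋆ j ⋆ j, g(j, b, b) ⋆ g(j, b, j)))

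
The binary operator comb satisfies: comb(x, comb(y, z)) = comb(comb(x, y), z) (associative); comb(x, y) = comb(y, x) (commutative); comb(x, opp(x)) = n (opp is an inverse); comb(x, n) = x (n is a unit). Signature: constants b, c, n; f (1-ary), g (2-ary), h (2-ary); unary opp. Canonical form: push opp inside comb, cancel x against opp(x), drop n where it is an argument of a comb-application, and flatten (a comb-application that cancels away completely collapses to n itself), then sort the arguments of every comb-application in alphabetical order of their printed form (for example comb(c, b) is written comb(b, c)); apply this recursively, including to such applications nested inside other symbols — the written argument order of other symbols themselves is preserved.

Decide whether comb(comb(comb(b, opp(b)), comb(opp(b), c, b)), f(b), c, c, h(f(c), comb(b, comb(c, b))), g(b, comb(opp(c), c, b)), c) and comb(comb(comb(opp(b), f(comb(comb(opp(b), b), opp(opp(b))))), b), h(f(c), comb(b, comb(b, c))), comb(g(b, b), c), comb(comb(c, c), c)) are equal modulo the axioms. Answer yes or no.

Left:  comb(comb(comb(b, opp(b)), comb(opp(b), c, b)), f(b), c, c, h(f(c), comb(b, comb(c, b))), g(b, comb(opp(c), c, b)), c)
  Inverses cancel:  b cancels
  Combine occurrences:  comb(c, c, c, c, f(b), h(f(c), comb(b, b, c)), g(b, b))
  Sort:  comb(c, c, c, c, f(b), g(b, b), h(f(c), comb(b, b, c)))
Right:  comb(comb(comb(opp(b), f(comb(comb(opp(b), b), opp(opp(b))))), b), h(f(c), comb(b, comb(b, c))), comb(g(b, b), c), comb(comb(c, c), c))
  Push opp inside:  distribute opp over comb and collapse double opp
  Cancel inverse pairs:  b cancels
  Combine occurrences:  comb(f(b), h(f(c), comb(b, b, c)), g(b, b), c, c, c, c)
  Sort arguments:  comb(c, c, c, c, f(b), g(b, b), h(f(c), comb(b, b, c)))

Answer: yes — both canonical forms are comb(c, c, c, c, f(b), g(b, b), h(f(c), comb(b, b, c)))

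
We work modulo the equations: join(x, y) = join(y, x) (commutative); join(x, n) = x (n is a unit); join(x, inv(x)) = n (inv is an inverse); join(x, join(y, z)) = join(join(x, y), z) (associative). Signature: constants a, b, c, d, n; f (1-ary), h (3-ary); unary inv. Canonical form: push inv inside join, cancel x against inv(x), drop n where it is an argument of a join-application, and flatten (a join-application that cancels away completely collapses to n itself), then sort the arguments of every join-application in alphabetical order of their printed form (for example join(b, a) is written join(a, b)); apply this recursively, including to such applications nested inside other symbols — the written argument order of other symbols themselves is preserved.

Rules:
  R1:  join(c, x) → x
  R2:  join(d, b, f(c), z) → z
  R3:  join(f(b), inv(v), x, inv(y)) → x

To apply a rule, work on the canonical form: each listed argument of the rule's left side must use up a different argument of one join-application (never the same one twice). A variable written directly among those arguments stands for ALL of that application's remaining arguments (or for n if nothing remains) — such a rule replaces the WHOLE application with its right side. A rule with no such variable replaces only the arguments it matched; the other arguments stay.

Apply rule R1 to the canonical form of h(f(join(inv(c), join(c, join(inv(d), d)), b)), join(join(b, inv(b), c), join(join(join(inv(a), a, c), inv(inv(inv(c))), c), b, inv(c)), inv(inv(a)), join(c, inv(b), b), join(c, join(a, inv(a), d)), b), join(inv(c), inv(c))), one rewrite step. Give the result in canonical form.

Answer: h(f(b), join(a, b, b, c, c, d), join(inv(c), inv(c)))

Derivation:
Canonical form:  h(f(b), join(a, b, b, c, c, c, d), join(inv(c), inv(c)))
Match R1:  consume c;  x := join(a, b, b, c, c, d)
The variable takes the whole remainder — replace the entire application.
Result:  h(f(b), join(a, b, b, c, c, d), join(inv(c), inv(c)))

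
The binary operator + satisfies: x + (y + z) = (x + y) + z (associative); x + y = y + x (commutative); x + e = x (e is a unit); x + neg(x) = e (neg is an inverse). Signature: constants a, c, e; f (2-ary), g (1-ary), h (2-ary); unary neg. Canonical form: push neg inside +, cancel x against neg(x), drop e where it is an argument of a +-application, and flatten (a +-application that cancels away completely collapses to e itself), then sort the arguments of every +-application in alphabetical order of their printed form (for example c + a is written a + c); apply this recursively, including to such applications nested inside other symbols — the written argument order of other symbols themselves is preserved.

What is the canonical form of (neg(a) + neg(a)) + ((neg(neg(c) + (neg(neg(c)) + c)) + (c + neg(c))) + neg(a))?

Answer: neg(a) + neg(a) + neg(a) + neg(c)

Derivation:
Push neg inside:  distribute neg over + and collapse double neg
Combine occurrences:  neg(a) + neg(a) + neg(a) + neg(c)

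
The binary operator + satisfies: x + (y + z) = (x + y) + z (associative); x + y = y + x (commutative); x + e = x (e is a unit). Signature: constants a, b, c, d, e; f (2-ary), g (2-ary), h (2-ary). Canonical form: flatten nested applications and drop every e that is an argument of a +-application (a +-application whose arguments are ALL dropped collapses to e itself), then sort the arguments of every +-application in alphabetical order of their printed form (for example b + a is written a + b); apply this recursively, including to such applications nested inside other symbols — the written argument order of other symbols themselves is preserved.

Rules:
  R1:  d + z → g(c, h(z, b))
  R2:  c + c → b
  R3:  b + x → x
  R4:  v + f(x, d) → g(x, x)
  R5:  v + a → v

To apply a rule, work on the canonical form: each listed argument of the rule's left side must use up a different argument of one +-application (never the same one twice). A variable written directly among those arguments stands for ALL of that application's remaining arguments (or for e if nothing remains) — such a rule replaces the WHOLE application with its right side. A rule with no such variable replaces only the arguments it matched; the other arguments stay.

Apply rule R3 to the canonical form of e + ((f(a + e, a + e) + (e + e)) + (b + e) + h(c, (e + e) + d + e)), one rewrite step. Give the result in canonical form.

Canonical form:  b + f(a, a) + h(c, d)
Apply R3:  consuming b;  x := f(a, a) + h(c, d)
Every leftover argument binds to the variable; the entire application is replaced.
Giving:  f(a, a) + h(c, d)

Answer: f(a, a) + h(c, d)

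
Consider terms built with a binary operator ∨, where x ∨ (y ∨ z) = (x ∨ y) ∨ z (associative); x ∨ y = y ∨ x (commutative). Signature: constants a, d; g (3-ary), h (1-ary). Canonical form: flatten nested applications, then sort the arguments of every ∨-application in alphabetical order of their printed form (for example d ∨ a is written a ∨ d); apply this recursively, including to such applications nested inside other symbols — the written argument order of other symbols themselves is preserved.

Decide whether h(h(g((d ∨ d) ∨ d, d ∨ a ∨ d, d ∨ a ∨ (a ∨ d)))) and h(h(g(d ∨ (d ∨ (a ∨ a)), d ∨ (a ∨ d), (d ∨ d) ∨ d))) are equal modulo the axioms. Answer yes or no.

Left:  h(h(g((d ∨ d) ∨ d, d ∨ a ∨ d, d ∨ a ∨ (a ∨ d))))
  Work inside:  d ∨ a ∨ (a ∨ d)
  Un-nest:  d ∨ a ∨ a ∨ d
  Sort arguments:  a ∨ a ∨ d ∨ d
  Rebuild:  h(h(g(d ∨ d ∨ d, a ∨ d ∨ d, a ∨ a ∨ d ∨ d)))
Right:  h(h(g(d ∨ (d ∨ (a ∨ a)), d ∨ (a ∨ d), (d ∨ d) ∨ d)))
  Focus inside:  d ∨ (d ∨ (a ∨ a))
  Merge nested applications:  d ∨ d ∨ a ∨ a
  Sort arguments:  a ∨ a ∨ d ∨ d
  Reassemble:  h(h(g(a ∨ a ∨ d ∨ d, a ∨ d ∨ d, d ∨ d ∨ d)))

Answer: no — h(h(g(d ∨ d ∨ d, a ∨ d ∨ d, a ∨ a ∨ d ∨ d))) vs h(h(g(a ∨ a ∨ d ∨ d, a ∨ d ∨ d, d ∨ d ∨ d)))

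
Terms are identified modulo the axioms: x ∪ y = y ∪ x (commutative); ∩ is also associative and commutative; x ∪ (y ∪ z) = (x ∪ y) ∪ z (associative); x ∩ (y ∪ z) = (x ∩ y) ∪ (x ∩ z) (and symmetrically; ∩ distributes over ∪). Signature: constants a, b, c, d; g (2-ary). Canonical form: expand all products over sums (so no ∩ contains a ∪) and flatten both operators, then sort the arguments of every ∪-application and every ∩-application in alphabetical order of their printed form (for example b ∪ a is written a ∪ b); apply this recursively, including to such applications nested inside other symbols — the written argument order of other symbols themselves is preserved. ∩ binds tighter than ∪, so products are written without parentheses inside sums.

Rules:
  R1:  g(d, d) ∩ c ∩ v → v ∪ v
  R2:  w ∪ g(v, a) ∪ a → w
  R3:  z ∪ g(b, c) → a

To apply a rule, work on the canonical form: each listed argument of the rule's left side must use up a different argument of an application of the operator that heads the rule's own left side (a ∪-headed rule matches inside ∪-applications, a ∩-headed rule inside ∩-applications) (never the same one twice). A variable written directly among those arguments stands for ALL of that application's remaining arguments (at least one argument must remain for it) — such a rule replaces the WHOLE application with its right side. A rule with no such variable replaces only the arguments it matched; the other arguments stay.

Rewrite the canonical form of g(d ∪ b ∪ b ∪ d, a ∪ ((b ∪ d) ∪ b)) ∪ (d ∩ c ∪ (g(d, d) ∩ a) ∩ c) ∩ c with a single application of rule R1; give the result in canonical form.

Answer: a ∩ c ∪ a ∩ c ∪ c ∩ c ∩ d ∪ g(b ∪ b ∪ d ∪ d, a ∪ b ∪ b ∪ d)

Derivation:
Canonical form:  a ∩ c ∩ c ∩ g(d, d) ∪ c ∩ c ∩ d ∪ g(b ∪ b ∪ d ∪ d, a ∪ b ∪ b ∪ d)
Apply R1:  consuming c, g(d, d);  v := a ∩ c
The extension variable absorbs all remaining arguments, so the whole application is rewritten.
Result:  a ∩ c ∪ a ∩ c ∪ c ∩ c ∩ d ∪ g(b ∪ b ∪ d ∪ d, a ∪ b ∪ b ∪ d)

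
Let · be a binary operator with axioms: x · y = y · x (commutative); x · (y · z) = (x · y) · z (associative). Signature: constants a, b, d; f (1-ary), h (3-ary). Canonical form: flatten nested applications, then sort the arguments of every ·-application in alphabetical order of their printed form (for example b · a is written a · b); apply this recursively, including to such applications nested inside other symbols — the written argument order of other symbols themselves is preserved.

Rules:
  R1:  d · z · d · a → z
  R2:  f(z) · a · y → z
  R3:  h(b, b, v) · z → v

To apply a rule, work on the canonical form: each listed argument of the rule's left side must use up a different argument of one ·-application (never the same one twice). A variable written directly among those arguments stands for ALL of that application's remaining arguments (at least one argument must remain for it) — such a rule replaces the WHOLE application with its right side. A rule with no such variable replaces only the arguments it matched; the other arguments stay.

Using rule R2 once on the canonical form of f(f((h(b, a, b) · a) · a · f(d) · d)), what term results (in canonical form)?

Answer: f(f(d))

Derivation:
Canonical form:  f(f(a · a · d · f(d) · h(b, a, b)))
Match R2:  consume a, f(d);  y := a · d · h(b, a, b), z := d
Every leftover argument binds to the variable; the entire application is replaced.
New term:  f(f(d))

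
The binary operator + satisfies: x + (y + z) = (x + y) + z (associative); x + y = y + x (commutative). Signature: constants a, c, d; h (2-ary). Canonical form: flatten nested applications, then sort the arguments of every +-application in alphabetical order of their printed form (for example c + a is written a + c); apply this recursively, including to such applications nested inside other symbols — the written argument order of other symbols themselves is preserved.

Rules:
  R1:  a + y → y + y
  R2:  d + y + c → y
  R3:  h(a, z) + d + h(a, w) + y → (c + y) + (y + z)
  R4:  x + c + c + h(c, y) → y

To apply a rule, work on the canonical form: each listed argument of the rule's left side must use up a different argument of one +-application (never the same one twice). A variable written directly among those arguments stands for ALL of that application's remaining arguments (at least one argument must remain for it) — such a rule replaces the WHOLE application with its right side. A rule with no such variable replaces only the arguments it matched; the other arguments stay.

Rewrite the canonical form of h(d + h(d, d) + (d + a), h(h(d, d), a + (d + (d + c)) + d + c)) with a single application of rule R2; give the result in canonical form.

Canonical form:  h(a + d + d + h(d, d), h(h(d, d), a + c + c + d + d + d))
Apply R2:  consuming c, d;  y := a + c + d + d
The extension variable absorbs all remaining arguments, so the whole application is rewritten.
New term:  h(a + d + d + h(d, d), h(h(d, d), a + c + d + d))

Answer: h(a + d + d + h(d, d), h(h(d, d), a + c + d + d))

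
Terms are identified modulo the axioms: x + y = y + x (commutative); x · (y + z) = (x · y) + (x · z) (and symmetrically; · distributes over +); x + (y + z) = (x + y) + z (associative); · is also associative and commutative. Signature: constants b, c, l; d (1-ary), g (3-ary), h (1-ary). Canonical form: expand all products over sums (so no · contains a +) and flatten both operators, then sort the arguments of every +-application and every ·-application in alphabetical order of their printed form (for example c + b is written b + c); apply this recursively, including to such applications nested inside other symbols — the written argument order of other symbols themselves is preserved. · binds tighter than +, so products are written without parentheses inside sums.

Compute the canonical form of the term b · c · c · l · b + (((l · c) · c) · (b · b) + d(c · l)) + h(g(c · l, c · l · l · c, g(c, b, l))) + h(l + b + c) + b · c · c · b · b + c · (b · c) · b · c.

Un-nest:  b · b · c · c · l + b · b · c · c · l + d(c · l) + h(g(c · l, c · c · l · l, g(c, b, l))) + h(b + c + l) + b · b · b · c · c + b · b · c · c · c
Sort:  b · b · b · c · c + b · b · c · c · c + b · b · c · c · l + b · b · c · c · l + d(c · l) + h(b + c + l) + h(g(c · l, c · c · l · l, g(c, b, l)))

Answer: b · b · b · c · c + b · b · c · c · c + b · b · c · c · l + b · b · c · c · l + d(c · l) + h(b + c + l) + h(g(c · l, c · c · l · l, g(c, b, l)))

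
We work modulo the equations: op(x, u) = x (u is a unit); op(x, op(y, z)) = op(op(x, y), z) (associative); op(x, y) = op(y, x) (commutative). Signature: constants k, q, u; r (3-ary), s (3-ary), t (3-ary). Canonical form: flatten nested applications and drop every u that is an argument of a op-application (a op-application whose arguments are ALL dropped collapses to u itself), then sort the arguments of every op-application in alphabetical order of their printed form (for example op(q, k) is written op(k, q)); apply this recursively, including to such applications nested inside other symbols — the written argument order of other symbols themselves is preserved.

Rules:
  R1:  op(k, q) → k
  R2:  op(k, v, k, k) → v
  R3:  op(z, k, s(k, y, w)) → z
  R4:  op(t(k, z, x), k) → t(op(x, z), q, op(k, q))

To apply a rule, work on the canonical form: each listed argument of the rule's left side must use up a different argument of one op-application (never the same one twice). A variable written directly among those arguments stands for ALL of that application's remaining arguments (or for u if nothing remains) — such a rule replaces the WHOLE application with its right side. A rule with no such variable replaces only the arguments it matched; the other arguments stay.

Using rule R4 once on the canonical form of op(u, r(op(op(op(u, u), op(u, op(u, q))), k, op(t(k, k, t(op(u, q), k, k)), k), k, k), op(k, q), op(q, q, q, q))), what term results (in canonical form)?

Canonical form:  r(op(k, k, k, k, q, t(k, k, t(q, k, k))), op(k, q), op(q, q, q, q))
R4 matches:  uses k, t(k, k, t(q, k, k));  x := t(q, k, k), z := k
Result:  r(op(k, k, k, q, t(op(k, t(q, k, k)), q, op(k, q))), op(k, q), op(q, q, q, q))

Answer: r(op(k, k, k, q, t(op(k, t(q, k, k)), q, op(k, q))), op(k, q), op(q, q, q, q))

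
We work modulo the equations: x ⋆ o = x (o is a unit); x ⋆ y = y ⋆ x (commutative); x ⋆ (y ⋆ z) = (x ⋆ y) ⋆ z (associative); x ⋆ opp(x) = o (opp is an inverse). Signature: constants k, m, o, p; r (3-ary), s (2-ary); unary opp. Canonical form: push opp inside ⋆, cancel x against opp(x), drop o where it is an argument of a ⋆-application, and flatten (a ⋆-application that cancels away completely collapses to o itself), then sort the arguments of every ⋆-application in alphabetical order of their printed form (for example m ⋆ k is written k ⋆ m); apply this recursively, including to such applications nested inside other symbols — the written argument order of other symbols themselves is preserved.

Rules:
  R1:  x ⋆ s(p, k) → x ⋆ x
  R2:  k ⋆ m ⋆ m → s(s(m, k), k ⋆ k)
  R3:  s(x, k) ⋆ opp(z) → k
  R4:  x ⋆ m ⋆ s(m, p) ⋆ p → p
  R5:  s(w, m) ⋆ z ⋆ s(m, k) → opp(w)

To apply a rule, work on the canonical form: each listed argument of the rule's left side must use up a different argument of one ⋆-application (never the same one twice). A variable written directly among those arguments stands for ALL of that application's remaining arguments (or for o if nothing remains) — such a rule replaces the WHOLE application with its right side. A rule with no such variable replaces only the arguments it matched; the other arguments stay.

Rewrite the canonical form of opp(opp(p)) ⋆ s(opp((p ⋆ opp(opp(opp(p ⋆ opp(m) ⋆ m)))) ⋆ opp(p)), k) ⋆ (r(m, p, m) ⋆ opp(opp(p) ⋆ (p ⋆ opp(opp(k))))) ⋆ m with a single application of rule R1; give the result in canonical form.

Answer: m ⋆ m ⋆ opp(k) ⋆ opp(k) ⋆ p ⋆ p ⋆ r(m, p, m) ⋆ r(m, p, m)

Derivation:
Canonical form:  m ⋆ opp(k) ⋆ p ⋆ r(m, p, m) ⋆ s(p, k)
Apply R1:  consuming s(p, k);  x := m ⋆ opp(k) ⋆ p ⋆ r(m, p, m)
The extension variable absorbs all remaining arguments, so the whole application is rewritten.
Giving:  m ⋆ m ⋆ opp(k) ⋆ opp(k) ⋆ p ⋆ p ⋆ r(m, p, m) ⋆ r(m, p, m)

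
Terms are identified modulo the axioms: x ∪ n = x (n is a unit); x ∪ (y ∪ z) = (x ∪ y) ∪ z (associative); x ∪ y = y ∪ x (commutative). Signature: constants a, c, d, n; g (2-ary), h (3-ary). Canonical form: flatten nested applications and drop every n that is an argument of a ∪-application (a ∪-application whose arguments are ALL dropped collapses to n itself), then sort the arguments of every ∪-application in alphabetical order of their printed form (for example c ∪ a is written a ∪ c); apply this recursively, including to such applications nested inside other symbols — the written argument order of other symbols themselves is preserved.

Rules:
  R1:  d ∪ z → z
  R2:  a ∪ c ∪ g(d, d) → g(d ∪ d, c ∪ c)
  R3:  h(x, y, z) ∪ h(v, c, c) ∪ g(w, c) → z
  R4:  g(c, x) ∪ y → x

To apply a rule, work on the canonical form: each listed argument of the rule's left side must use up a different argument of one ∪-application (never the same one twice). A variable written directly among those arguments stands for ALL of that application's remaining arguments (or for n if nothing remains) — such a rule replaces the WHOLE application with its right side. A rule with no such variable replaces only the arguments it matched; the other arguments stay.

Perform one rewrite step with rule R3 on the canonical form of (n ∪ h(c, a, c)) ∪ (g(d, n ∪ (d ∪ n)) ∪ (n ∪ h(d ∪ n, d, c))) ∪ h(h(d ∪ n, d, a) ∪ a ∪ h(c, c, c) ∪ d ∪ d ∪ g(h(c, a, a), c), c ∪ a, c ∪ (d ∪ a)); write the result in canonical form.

Answer: g(d, d) ∪ h(a ∪ a ∪ d ∪ d, a ∪ c, a ∪ c ∪ d) ∪ h(c, a, c) ∪ h(d, d, c)

Derivation:
Canonical form:  g(d, d) ∪ h(a ∪ d ∪ d ∪ g(h(c, a, a), c) ∪ h(c, c, c) ∪ h(d, d, a), a ∪ c, a ∪ c ∪ d) ∪ h(c, a, c) ∪ h(d, d, c)
R3 matches:  uses g(h(c, a, a), c), h(c, c, c), h(d, d, a);  v := c, w := h(c, a, a), x := d, y := d, z := a
Result:  g(d, d) ∪ h(a ∪ a ∪ d ∪ d, a ∪ c, a ∪ c ∪ d) ∪ h(c, a, c) ∪ h(d, d, c)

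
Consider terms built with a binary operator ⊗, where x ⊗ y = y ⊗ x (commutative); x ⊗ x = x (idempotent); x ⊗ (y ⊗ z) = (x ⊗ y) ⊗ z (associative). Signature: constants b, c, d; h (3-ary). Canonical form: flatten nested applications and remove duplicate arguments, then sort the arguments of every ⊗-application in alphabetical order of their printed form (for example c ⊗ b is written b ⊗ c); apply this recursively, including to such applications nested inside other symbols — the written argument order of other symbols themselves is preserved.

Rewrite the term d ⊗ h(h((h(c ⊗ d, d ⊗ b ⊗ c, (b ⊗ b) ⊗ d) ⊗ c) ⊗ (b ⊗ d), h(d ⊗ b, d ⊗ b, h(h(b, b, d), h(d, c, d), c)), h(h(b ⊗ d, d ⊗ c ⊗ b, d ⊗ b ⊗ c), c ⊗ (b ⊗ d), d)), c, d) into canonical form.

Answer: d ⊗ h(h(b ⊗ c ⊗ d ⊗ h(c ⊗ d, b ⊗ c ⊗ d, b ⊗ d), h(b ⊗ d, b ⊗ d, h(h(b, b, d), h(d, c, d), c)), h(h(b ⊗ d, b ⊗ c ⊗ d, b ⊗ c ⊗ d), b ⊗ c ⊗ d, d)), c, d)

Derivation:
Inside:  h(h((h(c ⊗ d, d ⊗ b ⊗ c, (b ⊗ b) ⊗ d) ⊗ c) ⊗ (b ⊗ d), h(d ⊗ b, d ⊗ b, h(h(b, b, d), h(d, c, d), c)), h(h(b ⊗ d, d ⊗ c ⊗ b, d ⊗ b ⊗ c), c ⊗ (b ⊗ d), d)), c, d)  →  h(h(b ⊗ c ⊗ d ⊗ h(c ⊗ d, b ⊗ c ⊗ d, b ⊗ d), h(b ⊗ d, b ⊗ d, h(h(b, b, d), h(d, c, d), c)), h(h(b ⊗ d, b ⊗ c ⊗ d, b ⊗ c ⊗ d), b ⊗ c ⊗ d, d)), c, d)
Sort arguments:  d ⊗ h(h(b ⊗ c ⊗ d ⊗ h(c ⊗ d, b ⊗ c ⊗ d, b ⊗ d), h(b ⊗ d, b ⊗ d, h(h(b, b, d), h(d, c, d), c)), h(h(b ⊗ d, b ⊗ c ⊗ d, b ⊗ c ⊗ d), b ⊗ c ⊗ d, d)), c, d)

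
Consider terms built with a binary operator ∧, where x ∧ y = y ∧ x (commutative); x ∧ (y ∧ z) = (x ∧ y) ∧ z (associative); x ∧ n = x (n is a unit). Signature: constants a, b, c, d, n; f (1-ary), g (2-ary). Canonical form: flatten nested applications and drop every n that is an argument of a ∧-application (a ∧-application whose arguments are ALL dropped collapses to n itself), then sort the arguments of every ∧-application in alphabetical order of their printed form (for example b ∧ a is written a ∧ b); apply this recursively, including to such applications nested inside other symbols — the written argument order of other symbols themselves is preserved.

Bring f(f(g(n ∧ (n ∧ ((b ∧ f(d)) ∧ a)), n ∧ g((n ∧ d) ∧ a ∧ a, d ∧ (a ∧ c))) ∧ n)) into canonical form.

Focus inside:  g(n ∧ (n ∧ ((b ∧ f(d)) ∧ a)), n ∧ g((n ∧ d) ∧ a ∧ a, d ∧ (a ∧ c))) ∧ n
Inside:  g(n ∧ (n ∧ ((b ∧ f(d)) ∧ a)), n ∧ g((n ∧ d) ∧ a ∧ a, d ∧ (a ∧ c)))  →  g(a ∧ b ∧ f(d), g(a ∧ a ∧ d, a ∧ c ∧ d))
Drop the unit:  drop n
Sort arguments:  g(a ∧ b ∧ f(d), g(a ∧ a ∧ d, a ∧ c ∧ d))
Put back:  f(f(g(a ∧ b ∧ f(d), g(a ∧ a ∧ d, a ∧ c ∧ d))))

Answer: f(f(g(a ∧ b ∧ f(d), g(a ∧ a ∧ d, a ∧ c ∧ d))))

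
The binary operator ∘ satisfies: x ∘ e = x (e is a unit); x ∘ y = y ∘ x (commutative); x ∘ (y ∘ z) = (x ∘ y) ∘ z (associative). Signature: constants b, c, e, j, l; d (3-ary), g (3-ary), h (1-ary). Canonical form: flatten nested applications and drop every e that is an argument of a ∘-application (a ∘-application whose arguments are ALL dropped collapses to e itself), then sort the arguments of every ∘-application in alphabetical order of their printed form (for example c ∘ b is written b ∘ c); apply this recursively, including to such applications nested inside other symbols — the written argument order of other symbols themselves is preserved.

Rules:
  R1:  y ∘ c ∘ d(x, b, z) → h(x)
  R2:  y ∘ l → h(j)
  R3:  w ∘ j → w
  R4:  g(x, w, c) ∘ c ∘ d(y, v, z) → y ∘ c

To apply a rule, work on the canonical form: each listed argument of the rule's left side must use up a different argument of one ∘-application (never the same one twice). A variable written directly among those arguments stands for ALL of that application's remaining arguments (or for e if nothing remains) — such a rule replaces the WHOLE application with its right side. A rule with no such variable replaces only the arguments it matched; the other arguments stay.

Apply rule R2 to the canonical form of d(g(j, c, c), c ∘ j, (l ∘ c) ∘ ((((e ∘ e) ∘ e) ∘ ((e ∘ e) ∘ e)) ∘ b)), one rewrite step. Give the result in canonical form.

Answer: d(g(j, c, c), c ∘ j, h(j))

Derivation:
Canonical form:  d(g(j, c, c), c ∘ j, b ∘ c ∘ l)
Apply R2:  consuming l;  y := b ∘ c
The extension variable absorbs all remaining arguments, so the whole application is rewritten.
Result:  d(g(j, c, c), c ∘ j, h(j))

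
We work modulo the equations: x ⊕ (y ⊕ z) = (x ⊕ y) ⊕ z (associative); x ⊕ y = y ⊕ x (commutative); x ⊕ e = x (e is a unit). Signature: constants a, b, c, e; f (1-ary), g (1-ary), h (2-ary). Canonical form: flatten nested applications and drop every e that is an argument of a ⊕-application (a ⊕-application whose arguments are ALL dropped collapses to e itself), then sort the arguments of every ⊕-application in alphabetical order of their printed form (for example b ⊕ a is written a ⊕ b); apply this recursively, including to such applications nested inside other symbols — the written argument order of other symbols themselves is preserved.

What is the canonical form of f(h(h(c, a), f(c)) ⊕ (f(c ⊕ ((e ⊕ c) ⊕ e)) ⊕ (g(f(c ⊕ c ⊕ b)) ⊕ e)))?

Focus inside:  h(h(c, a), f(c)) ⊕ (f(c ⊕ ((e ⊕ c) ⊕ e)) ⊕ (g(f(c ⊕ c ⊕ b)) ⊕ e))
Flatten:  h(h(c, a), f(c)) ⊕ f(c ⊕ ((e ⊕ c) ⊕ e)) ⊕ g(f(c ⊕ c ⊕ b)) ⊕ e
Canonicalize subterm:  f(c ⊕ ((e ⊕ c) ⊕ e))  →  f(c ⊕ c)
Canonicalize subterm:  g(f(c ⊕ c ⊕ b))  →  g(f(b ⊕ c ⊕ c))
Units out:  drop e
Sort arguments:  f(c ⊕ c) ⊕ g(f(b ⊕ c ⊕ c)) ⊕ h(h(c, a), f(c))
Reassemble:  f(f(c ⊕ c) ⊕ g(f(b ⊕ c ⊕ c)) ⊕ h(h(c, a), f(c)))

Answer: f(f(c ⊕ c) ⊕ g(f(b ⊕ c ⊕ c)) ⊕ h(h(c, a), f(c)))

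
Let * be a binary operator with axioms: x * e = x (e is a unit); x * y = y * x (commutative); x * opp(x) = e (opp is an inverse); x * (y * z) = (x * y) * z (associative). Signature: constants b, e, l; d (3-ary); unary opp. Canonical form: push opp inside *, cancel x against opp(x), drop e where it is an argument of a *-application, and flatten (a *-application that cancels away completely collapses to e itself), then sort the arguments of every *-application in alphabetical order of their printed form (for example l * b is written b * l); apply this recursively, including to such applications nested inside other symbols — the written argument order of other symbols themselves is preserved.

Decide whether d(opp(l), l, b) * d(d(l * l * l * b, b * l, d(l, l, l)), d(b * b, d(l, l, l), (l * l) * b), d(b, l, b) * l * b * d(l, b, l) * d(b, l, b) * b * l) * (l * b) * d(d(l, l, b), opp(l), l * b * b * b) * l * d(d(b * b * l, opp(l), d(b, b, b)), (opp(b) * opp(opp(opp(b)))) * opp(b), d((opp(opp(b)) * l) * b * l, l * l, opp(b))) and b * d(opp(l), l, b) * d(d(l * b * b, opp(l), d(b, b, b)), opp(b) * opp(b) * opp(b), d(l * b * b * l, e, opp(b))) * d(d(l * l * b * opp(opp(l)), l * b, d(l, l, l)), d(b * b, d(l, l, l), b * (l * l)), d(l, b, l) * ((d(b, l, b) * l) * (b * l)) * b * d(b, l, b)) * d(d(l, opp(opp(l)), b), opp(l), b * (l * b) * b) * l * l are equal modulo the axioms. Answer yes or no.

Answer: no — b * d(d(b * b * l, opp(l), d(b, b, b)), opp(b) * opp(b) * opp(b), d(b * b * l * l, l * l, opp(b))) * d(d(b * l * l * l, b * l, d(l, l, l)), d(b * b, d(l, l, l), b * l * l), b * b * d(b, l, b) * d(b, l, b) * d(l, b, l) * l * l) * d(d(l, l, b), opp(l), b * b * b * l) * d(opp(l), l, b) * l * l vs b * d(d(b * b * l, opp(l), d(b, b, b)), opp(b) * opp(b) * opp(b), d(b * b * l * l, e, opp(b))) * d(d(b * l * l * l, b * l, d(l, l, l)), d(b * b, d(l, l, l), b * l * l), b * b * d(b, l, b) * d(b, l, b) * d(l, b, l) * l * l) * d(d(l, l, b), opp(l), b * b * b * l) * d(opp(l), l, b) * l * l

Derivation:
Left:  d(opp(l), l, b) * d(d(l * l * l * b, b * l, d(l, l, l)), d(b * b, d(l, l, l), (l * l) * b), d(b, l, b) * l * b * d(l, b, l) * d(b, l, b) * b * l) * (l * b) * d(d(l, l, b), opp(l), l * b * b * b) * l * d(d(b * b * l, opp(l), d(b, b, b)), (opp(b) * opp(opp(opp(b)))) * opp(b), d((opp(opp(b)) * l) * b * l, l * l, opp(b)))
  Push opp inside:  distribute opp over * and collapse double opp
  Collect:  d(opp(l), l, b) * d(d(b * l * l * l, b * l, d(l, l, l)), d(b * b, d(l, l, l), b * l * l), b * b * d(b, l, b) * d(b, l, b) * d(l, b, l) * l * l) * l * l * b * d(d(l, l, b), opp(l), b * b * b * l) * d(d(b * b * l, opp(l), d(b, b, b)), opp(b) * opp(b) * opp(b), d(b * b * l * l, l * l, opp(b)))
  Sort:  b * d(d(b * b * l, opp(l), d(b, b, b)), opp(b) * opp(b) * opp(b), d(b * b * l * l, l * l, opp(b))) * d(d(b * l * l * l, b * l, d(l, l, l)), d(b * b, d(l, l, l), b * l * l), b * b * d(b, l, b) * d(b, l, b) * d(l, b, l) * l * l) * d(d(l, l, b), opp(l), b * b * b * l) * d(opp(l), l, b) * l * l
Right:  b * d(opp(l), l, b) * d(d(l * b * b, opp(l), d(b, b, b)), opp(b) * opp(b) * opp(b), d(l * b * b * l, e, opp(b))) * d(d(l * l * b * opp(opp(l)), l * b, d(l, l, l)), d(b * b, d(l, l, l), b * (l * l)), d(l, b, l) * ((d(b, l, b) * l) * (b * l)) * b * d(b, l, b)) * d(d(l, opp(opp(l)), b), opp(l), b * (l * b) * b) * l * l
  Push opp inside:  distribute opp over * and collapse double opp
  Collect terms:  b * d(opp(l), l, b) * d(d(b * b * l, opp(l), d(b, b, b)), opp(b) * opp(b) * opp(b), d(b * b * l * l, e, opp(b))) * d(d(b * l * l * l, b * l, d(l, l, l)), d(b * b, d(l, l, l), b * l * l), b * b * d(b, l, b) * d(b, l, b) * d(l, b, l) * l * l) * d(d(l, l, b), opp(l), b * b * b * l) * l * l
  Sort:  b * d(d(b * b * l, opp(l), d(b, b, b)), opp(b) * opp(b) * opp(b), d(b * b * l * l, e, opp(b))) * d(d(b * l * l * l, b * l, d(l, l, l)), d(b * b, d(l, l, l), b * l * l), b * b * d(b, l, b) * d(b, l, b) * d(l, b, l) * l * l) * d(d(l, l, b), opp(l), b * b * b * l) * d(opp(l), l, b) * l * l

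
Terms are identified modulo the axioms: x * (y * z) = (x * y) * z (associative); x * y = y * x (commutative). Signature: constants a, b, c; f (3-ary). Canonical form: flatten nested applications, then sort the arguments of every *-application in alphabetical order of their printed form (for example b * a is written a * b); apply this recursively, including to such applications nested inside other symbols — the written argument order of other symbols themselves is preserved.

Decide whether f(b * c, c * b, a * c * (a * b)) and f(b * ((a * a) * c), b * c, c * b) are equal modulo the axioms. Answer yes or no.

Left:  f(b * c, c * b, a * c * (a * b))
  Work inside:  a * c * (a * b)
  Merge nested applications:  a * c * a * b
  Sort arguments:  a * a * b * c
  Put back:  f(b * c, b * c, a * a * b * c)
Right:  f(b * ((a * a) * c), b * c, c * b)
  Descend into:  b * ((a * a) * c)
  Un-nest:  b * a * a * c
  Sort arguments:  a * a * b * c
  Put back:  f(a * a * b * c, b * c, b * c)

Answer: no — f(b * c, b * c, a * a * b * c) vs f(a * a * b * c, b * c, b * c)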